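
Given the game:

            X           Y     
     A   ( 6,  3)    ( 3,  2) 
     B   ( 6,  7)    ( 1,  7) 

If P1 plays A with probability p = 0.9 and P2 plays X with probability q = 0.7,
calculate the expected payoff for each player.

E[P1] = 5.04, E[P2] = 3.13

Work:
E[P1] = p·q·π₁(A,X) + p·(1-q)·π₁(A,Y) + (1-p)·q·π₁(B,X) + (1-p)·(1-q)·π₁(B,Y)
= 0.9·0.7·6 + 0.9·0.3·3 + 0.1·0.7·6 + 0.1·0.3·1
= 5.04

E[P2] = 3.13 (similar calculation)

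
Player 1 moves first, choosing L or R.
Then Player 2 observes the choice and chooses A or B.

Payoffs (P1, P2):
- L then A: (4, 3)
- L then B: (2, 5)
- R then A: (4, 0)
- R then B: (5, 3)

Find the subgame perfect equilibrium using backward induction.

P1 plays R, P2 plays B after L and B after R; Payoff (5, 3)

Work:
Backward induction:
After L: P2 chooses B → P1 gets 2
After R: P2 chooses B → P1 gets 5
P1 chooses R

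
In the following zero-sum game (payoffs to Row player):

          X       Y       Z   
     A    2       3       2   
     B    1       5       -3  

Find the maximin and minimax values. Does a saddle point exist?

Maximin = 2, Minimax = 2, Saddle: True

Work:
Row minimums: [2, -3] → maximin = 2
Column maximums: [2, 5, 2] → minimax = 2
Saddle point exists! Game value = 2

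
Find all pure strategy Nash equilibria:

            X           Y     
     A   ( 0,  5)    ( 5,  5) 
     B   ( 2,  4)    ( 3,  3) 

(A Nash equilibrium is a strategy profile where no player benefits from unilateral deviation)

Nash equilibrium: (A, Y), (B, X)

Work:
Best responses:
  P1 vs X: payoffs [0, 2] → best response B (payoff 2)
  P1 vs Y: payoffs [5, 3] → best response A (payoff 5)
  P2 vs A: payoffs [5, 5] → best response X/Y (payoff 5)
  P2 vs B: payoffs [4, 3] → best response X (payoff 4)
Mutual best responses: (A,Y), (B,X) → Nash equilibria.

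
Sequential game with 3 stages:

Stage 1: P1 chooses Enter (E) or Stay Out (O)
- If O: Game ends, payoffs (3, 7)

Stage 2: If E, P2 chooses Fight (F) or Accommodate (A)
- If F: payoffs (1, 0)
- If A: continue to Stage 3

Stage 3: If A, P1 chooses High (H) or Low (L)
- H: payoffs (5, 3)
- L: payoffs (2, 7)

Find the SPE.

SPE: (E, A, H); Outcome (5, 3)

Work:
Stage 3: P1 chooses H (5 vs 2)
Stage 2: P2: F->0, A->3 (anticipating H). Choose A
Stage 1: P1: O->3, E->5 (anticipating A, H). Choose E
SPE path: E -> A -> H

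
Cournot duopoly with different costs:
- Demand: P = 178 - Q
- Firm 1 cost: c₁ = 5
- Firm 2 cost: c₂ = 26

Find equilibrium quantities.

q₁* = 64.67, q₂* = 43.67

Work:
Reaction: q₁ = (178 - 5 - q₂)/2
Reaction: q₂ = (178 - 26 - q₁)/2
Solve simultaneously:
q₁* = (178 - 2×5 + 26)/3 = 64.67
q₂* = (178 - 2×26 + 5)/3 = 43.67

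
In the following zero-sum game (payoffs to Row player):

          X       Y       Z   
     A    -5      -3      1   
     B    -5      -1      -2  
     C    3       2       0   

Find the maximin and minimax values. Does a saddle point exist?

Maximin = 0, Minimax = 1, Saddle: False

Work:
Row minimums: [-5, -5, 0] → maximin = 0
Column maximums: [3, 2, 1] → minimax = 1
No saddle point (maximin ≠ minimax). Mixed strategy needed.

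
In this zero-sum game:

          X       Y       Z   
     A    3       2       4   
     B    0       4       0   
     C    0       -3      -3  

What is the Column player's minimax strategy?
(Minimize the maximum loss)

Column should play X, value = 3

Work:
Column player minimizes Row's maximum payoff:
Column X: max payoff to Row = 3
Column Y: max payoff to Row = 4
Column Z: max payoff to Row = 4
Minimum is 3, achieved by column X.
Minimax strategy: X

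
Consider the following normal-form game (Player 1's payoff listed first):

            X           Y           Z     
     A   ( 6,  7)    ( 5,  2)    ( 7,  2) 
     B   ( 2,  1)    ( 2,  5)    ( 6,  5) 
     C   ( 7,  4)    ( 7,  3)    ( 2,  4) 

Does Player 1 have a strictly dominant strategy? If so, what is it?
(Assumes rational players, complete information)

No strictly dominant strategy exists for Player 1

Work:
A strategy strictly dominates another if it gives a strictly higher payoff against every opponent action. Compare each pair of P1's strategies column-by-column:
  A vs B: [6 vs 2, 5 vs 2, 7 vs 6] → A strictly dominates B
  A vs C: [6 vs 7, 5 vs 7, 7 vs 2] → A does not strictly dominate C (column X: 6 ≤ 7)
  B vs A: [2 vs 6, 2 vs 5, 6 vs 7] → B does not strictly dominate A (column X: 2 ≤ 6)
  B vs C: [2 vs 7, 2 vs 7, 6 vs 2] → B does not strictly dominate C (column X: 2 ≤ 7)
  C vs A: [7 vs 6, 7 vs 5, 2 vs 7] → C does not strictly dominate A (column Z: 2 ≤ 7)
  C vs B: [7 vs 2, 7 vs 2, 2 vs 6] → C does not strictly dominate B (column Z: 2 ≤ 6)
No single strategy strictly dominates all others → no strictly dominant strategy.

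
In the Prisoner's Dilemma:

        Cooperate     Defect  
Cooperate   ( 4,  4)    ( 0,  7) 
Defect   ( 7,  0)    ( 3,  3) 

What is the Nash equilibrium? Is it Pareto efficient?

(Defect, Defect) is NE; not Pareto efficient

Work:
Defect dominates Cooperate for both players:
If P2 cooperates: Defect (7) > Cooperate (4)
If P2 defects: Defect (3) > Cooperate (0)
NE: (Defect, Defect) with payoff (3, 3)
But (Cooperate, Cooperate) = (4, 4) Pareto dominates (3, 3)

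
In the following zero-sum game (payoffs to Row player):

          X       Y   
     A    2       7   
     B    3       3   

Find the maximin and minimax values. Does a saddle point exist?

Maximin = 3, Minimax = 3, Saddle: True

Work:
Row minimums: [2, 3] → maximin = 3
Column maximums: [3, 7] → minimax = 3
Saddle point exists! Game value = 3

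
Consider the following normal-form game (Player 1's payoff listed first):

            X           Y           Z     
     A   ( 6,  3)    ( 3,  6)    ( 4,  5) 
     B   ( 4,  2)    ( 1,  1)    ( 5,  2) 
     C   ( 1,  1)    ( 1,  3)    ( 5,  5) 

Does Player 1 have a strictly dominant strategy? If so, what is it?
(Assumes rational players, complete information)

No strictly dominant strategy exists for Player 1

Work:
A strategy strictly dominates another if it gives a strictly higher payoff against every opponent action. Compare each pair of P1's strategies column-by-column:
  A vs B: [6 vs 4, 3 vs 1, 4 vs 5] → A does not strictly dominate B (column Z: 4 ≤ 5)
  A vs C: [6 vs 1, 3 vs 1, 4 vs 5] → A does not strictly dominate C (column Z: 4 ≤ 5)
  B vs A: [4 vs 6, 1 vs 3, 5 vs 4] → B does not strictly dominate A (column X: 4 ≤ 6)
  B vs C: [4 vs 1, 1 vs 1, 5 vs 5] → B does not strictly dominate C (column Y: 1 ≤ 1)
  C vs A: [1 vs 6, 1 vs 3, 5 vs 4] → C does not strictly dominate A (column X: 1 ≤ 6)
  C vs B: [1 vs 4, 1 vs 1, 5 vs 5] → C does not strictly dominate B (column X: 1 ≤ 4)
No single strategy strictly dominates all others → no strictly dominant strategy.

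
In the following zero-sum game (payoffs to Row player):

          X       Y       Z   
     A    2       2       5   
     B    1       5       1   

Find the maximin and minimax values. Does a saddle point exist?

Maximin = 2, Minimax = 2, Saddle: True

Work:
Row minimums: [2, 1] → maximin = 2
Column maximums: [2, 5, 5] → minimax = 2
Saddle point exists! Game value = 2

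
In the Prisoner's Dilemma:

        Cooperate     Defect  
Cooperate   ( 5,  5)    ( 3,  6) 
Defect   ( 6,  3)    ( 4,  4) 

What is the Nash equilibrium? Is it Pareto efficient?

(Defect, Defect) is NE; not Pareto efficient

Work:
Defect dominates Cooperate for both players:
If P2 cooperates: Defect (6) > Cooperate (5)
If P2 defects: Defect (4) > Cooperate (3)
NE: (Defect, Defect) with payoff (4, 4)
But (Cooperate, Cooperate) = (5, 5) Pareto dominates (4, 4)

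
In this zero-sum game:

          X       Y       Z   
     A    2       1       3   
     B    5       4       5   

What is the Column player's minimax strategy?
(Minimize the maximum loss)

Column should play Y, value = 4

Work:
Column player minimizes Row's maximum payoff:
Column X: max payoff to Row = 5
Column Y: max payoff to Row = 4
Column Z: max payoff to Row = 5
Minimum is 4, achieved by column Y.
Minimax strategy: Y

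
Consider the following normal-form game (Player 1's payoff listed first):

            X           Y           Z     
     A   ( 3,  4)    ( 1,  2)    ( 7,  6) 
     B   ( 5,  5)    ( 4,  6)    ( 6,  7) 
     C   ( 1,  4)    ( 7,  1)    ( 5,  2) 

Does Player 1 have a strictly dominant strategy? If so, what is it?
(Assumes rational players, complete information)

No strictly dominant strategy exists for Player 1

Work:
A strategy strictly dominates another if it gives a strictly higher payoff against every opponent action. Compare each pair of P1's strategies column-by-column:
  A vs B: [3 vs 5, 1 vs 4, 7 vs 6] → A does not strictly dominate B (column X: 3 ≤ 5)
  A vs C: [3 vs 1, 1 vs 7, 7 vs 5] → A does not strictly dominate C (column Y: 1 ≤ 7)
  B vs A: [5 vs 3, 4 vs 1, 6 vs 7] → B does not strictly dominate A (column Z: 6 ≤ 7)
  B vs C: [5 vs 1, 4 vs 7, 6 vs 5] → B does not strictly dominate C (column Y: 4 ≤ 7)
  C vs A: [1 vs 3, 7 vs 1, 5 vs 7] → C does not strictly dominate A (column X: 1 ≤ 3)
  C vs B: [1 vs 5, 7 vs 4, 5 vs 6] → C does not strictly dominate B (column X: 1 ≤ 5)
No single strategy strictly dominates all others → no strictly dominant strategy.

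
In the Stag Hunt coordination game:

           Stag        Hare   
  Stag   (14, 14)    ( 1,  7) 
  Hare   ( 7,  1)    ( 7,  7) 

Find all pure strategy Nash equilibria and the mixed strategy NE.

Pure NE: (Stag, Stag) and (Hare, Hare); Mixed NE: p = 0.4615, q = 0.4615

Work:
Check pure NE:
(Stag, Stag): (14, 14) - no unilateral deviation beneficial
(Hare, Hare): (7, 7) - no unilateral deviation beneficial
Mixed NE: P1 plays Stag with p = 0.4615, P2 plays Stag with q = 0.4615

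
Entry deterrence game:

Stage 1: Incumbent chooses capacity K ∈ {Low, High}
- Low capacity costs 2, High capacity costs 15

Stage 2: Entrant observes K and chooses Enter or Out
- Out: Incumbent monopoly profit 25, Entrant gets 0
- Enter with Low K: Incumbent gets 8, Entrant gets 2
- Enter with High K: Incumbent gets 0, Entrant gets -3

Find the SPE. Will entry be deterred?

SPE: (High, Enter|Low, Out|High); Entry deterred. Incumbent net profit = 10

Work:
After Low K: Entrant enters (2 > 0)
After High K: Entrant stays out (-3 < 0)
Incumbent: Low → 8−2=6, High → 25−15=10
Incumbent chooses High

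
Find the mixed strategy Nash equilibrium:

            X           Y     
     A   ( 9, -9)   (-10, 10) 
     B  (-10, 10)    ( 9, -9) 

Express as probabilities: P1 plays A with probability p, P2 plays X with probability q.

p = 0.5, q = 0.5

Work:
Find probabilities that make opponent indifferent:
P2 chooses q to make P1 indifferent between A and B
P1 chooses p to make P2 indifferent between X and Y
Mixed NE: P1 plays (A: 0.5, B: 0.5), P2 plays (X: 0.5, Y: 0.5)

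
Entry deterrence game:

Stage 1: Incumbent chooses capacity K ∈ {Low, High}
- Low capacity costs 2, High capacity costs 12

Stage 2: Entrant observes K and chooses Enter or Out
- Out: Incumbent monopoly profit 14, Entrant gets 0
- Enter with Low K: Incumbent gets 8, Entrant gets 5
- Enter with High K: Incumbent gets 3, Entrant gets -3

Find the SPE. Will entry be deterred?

SPE: (Low, Enter|Low, Out|High); Entry not deterred. Incumbent net profit = 6, Entrant gets 5

Work:
After Low K: Entrant enters (5 > 0)
After High K: Entrant stays out (-3 < 0)
Incumbent: Low → 8−2=6, High → 14−12=2
Incumbent chooses Low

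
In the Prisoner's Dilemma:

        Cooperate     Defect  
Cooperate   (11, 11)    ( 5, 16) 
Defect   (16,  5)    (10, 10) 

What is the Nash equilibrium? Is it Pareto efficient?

(Defect, Defect) is NE; not Pareto efficient

Work:
Defect dominates Cooperate for both players:
If P2 cooperates: Defect (16) > Cooperate (11)
If P2 defects: Defect (10) > Cooperate (5)
NE: (Defect, Defect) with payoff (10, 10)
But (Cooperate, Cooperate) = (11, 11) Pareto dominates (10, 10)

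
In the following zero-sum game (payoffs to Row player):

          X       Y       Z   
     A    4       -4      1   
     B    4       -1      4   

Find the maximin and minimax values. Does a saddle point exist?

Maximin = -1, Minimax = -1, Saddle: True

Work:
Row minimums: [-4, -1] → maximin = -1
Column maximums: [4, -1, 4] → minimax = -1
Saddle point exists! Game value = -1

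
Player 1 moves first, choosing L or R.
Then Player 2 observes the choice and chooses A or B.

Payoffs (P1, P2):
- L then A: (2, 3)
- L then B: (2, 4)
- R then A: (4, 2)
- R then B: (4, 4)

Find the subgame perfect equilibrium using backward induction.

P1 plays R, P2 plays B after L and B after R; Payoff (4, 4)

Work:
Backward induction:
After L: P2 chooses B → P1 gets 2
After R: P2 chooses B → P1 gets 4
P1 chooses R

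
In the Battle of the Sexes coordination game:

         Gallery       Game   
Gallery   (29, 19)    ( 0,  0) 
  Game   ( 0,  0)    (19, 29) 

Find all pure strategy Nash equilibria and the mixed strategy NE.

Pure NE: (Gallery, Gallery) and (Game, Game); Mixed NE: p = 0.6042, q = 0.3958

Work:
Check pure NE:
(Gallery, Gallery): (29, 19) - no unilateral deviation beneficial
(Game, Game): (19, 29) - no unilateral deviation beneficial
Mixed NE: P1 plays Gallery with p = 0.6042, P2 plays Gallery with q = 0.3958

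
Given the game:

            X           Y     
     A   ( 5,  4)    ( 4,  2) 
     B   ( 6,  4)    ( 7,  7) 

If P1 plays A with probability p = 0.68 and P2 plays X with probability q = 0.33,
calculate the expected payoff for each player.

E[P1] = 5.0788, E[P2] = 3.732

Work:
E[P1] = p·q·π₁(A,X) + p·(1-q)·π₁(A,Y) + (1-p)·q·π₁(B,X) + (1-p)·(1-q)·π₁(B,Y)
= 0.68·0.33·5 + 0.68·0.67·4 + 0.32·0.33·6 + 0.32·0.67·7
= 5.0788

E[P2] = 3.732 (similar calculation)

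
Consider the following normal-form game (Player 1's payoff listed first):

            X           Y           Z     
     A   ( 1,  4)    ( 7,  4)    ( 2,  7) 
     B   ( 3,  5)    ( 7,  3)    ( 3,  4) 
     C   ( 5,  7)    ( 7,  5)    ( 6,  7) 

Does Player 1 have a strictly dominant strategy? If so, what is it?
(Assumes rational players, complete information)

No strictly dominant strategy exists for Player 1

Work:
A strategy strictly dominates another if it gives a strictly higher payoff against every opponent action. Compare each pair of P1's strategies column-by-column:
  A vs B: [1 vs 3, 7 vs 7, 2 vs 3] → A does not strictly dominate B (column X: 1 ≤ 3)
  A vs C: [1 vs 5, 7 vs 7, 2 vs 6] → A does not strictly dominate C (column X: 1 ≤ 5)
  B vs A: [3 vs 1, 7 vs 7, 3 vs 2] → B does not strictly dominate A (column Y: 7 ≤ 7)
  B vs C: [3 vs 5, 7 vs 7, 3 vs 6] → B does not strictly dominate C (column X: 3 ≤ 5)
  C vs A: [5 vs 1, 7 vs 7, 6 vs 2] → C does not strictly dominate A (column Y: 7 ≤ 7)
  C vs B: [5 vs 3, 7 vs 7, 6 vs 3] → C does not strictly dominate B (column Y: 7 ≤ 7)
No single strategy strictly dominates all others → no strictly dominant strategy.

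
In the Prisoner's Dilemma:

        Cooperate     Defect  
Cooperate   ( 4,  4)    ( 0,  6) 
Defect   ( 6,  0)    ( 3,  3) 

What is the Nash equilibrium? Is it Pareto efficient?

(Defect, Defect) is NE; not Pareto efficient

Work:
Defect dominates Cooperate for both players:
If P2 cooperates: Defect (6) > Cooperate (4)
If P2 defects: Defect (3) > Cooperate (0)
NE: (Defect, Defect) with payoff (3, 3)
But (Cooperate, Cooperate) = (4, 4) Pareto dominates (3, 3)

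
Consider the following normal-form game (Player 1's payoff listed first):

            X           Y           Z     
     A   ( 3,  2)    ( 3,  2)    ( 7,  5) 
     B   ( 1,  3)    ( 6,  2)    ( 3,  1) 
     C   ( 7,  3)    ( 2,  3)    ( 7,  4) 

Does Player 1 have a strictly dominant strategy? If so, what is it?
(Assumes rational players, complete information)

No strictly dominant strategy exists for Player 1

Work:
A strategy strictly dominates another if it gives a strictly higher payoff against every opponent action. Compare each pair of P1's strategies column-by-column:
  A vs B: [3 vs 1, 3 vs 6, 7 vs 3] → A does not strictly dominate B (column Y: 3 ≤ 6)
  A vs C: [3 vs 7, 3 vs 2, 7 vs 7] → A does not strictly dominate C (column X: 3 ≤ 7)
  B vs A: [1 vs 3, 6 vs 3, 3 vs 7] → B does not strictly dominate A (column X: 1 ≤ 3)
  B vs C: [1 vs 7, 6 vs 2, 3 vs 7] → B does not strictly dominate C (column X: 1 ≤ 7)
  C vs A: [7 vs 3, 2 vs 3, 7 vs 7] → C does not strictly dominate A (column Y: 2 ≤ 3)
  C vs B: [7 vs 1, 2 vs 6, 7 vs 3] → C does not strictly dominate B (column Y: 2 ≤ 6)
No single strategy strictly dominates all others → no strictly dominant strategy.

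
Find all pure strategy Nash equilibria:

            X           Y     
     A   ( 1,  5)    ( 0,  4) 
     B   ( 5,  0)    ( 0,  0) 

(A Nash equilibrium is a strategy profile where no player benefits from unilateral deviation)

Nash equilibrium: (B, X), (B, Y)

Work:
Best responses:
  P1 vs X: payoffs [1, 5] → best response B (payoff 5)
  P1 vs Y: payoffs [0, 0] → best response A/B (payoff 0)
  P2 vs A: payoffs [5, 4] → best response X (payoff 5)
  P2 vs B: payoffs [0, 0] → best response X/Y (payoff 0)
Mutual best responses: (B,X), (B,Y) → Nash equilibria.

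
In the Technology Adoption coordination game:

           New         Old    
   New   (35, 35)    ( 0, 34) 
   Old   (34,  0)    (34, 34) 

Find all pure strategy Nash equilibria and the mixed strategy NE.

Pure NE: (New, New) and (Old, Old); Mixed NE: p = 0.9714, q = 0.9714

Work:
Check pure NE:
(New, New): (35, 35) - no unilateral deviation beneficial
(Old, Old): (34, 34) - no unilateral deviation beneficial
Mixed NE: P1 plays New with p = 0.9714, P2 plays New with q = 0.9714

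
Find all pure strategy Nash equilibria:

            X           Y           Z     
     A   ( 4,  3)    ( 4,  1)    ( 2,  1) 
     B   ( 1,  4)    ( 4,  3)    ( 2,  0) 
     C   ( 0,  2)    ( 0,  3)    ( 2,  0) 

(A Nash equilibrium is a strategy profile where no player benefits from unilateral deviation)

Nash equilibrium: (A, X)

Work:
Best responses:
  P1 vs X: payoffs [4, 1, 0] → best response A (payoff 4)
  P1 vs Y: payoffs [4, 4, 0] → best response A/B (payoff 4)
  P1 vs Z: payoffs [2, 2, 2] → best response A/B/C (payoff 2)
  P2 vs A: payoffs [3, 1, 1] → best response X (payoff 3)
  P2 vs B: payoffs [4, 3, 0] → best response X (payoff 4)
  P2 vs C: payoffs [2, 3, 0] → best response Y (payoff 3)
Mutual best responses: (A,X) → Nash equilibria.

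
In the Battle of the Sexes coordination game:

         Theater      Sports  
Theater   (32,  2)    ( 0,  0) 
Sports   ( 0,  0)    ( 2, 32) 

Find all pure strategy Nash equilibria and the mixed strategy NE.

Pure NE: (Theater, Theater) and (Sports, Sports); Mixed NE: p = 0.9412, q = 0.0588

Work:
Check pure NE:
(Theater, Theater): (32, 2) - no unilateral deviation beneficial
(Sports, Sports): (2, 32) - no unilateral deviation beneficial
Mixed NE: P1 plays Theater with p = 0.9412, P2 plays Theater with q = 0.0588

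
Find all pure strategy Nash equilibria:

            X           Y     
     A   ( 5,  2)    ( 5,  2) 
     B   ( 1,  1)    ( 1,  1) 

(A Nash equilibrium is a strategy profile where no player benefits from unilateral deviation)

Nash equilibrium: (A, X), (A, Y)

Work:
Best responses:
  P1 vs X: payoffs [5, 1] → best response A (payoff 5)
  P1 vs Y: payoffs [5, 1] → best response A (payoff 5)
  P2 vs A: payoffs [2, 2] → best response X/Y (payoff 2)
  P2 vs B: payoffs [1, 1] → best response X/Y (payoff 1)
Mutual best responses: (A,X), (A,Y) → Nash equilibria.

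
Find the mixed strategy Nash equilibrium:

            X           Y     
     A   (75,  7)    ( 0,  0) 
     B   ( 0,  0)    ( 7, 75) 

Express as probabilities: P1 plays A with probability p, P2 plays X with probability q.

p = 0.9146, q = 0.0854

Work:
Find probabilities that make opponent indifferent:
P2 chooses q to make P1 indifferent between A and B
P1 chooses p to make P2 indifferent between X and Y
Mixed NE: P1 plays (A: 0.9146, B: 0.0854), P2 plays (X: 0.0854, Y: 0.9146)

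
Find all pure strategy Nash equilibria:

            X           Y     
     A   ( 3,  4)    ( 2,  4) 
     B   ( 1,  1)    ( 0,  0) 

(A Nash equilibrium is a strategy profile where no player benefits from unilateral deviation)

Nash equilibrium: (A, X), (A, Y)

Work:
Best responses:
  P1 vs X: payoffs [3, 1] → best response A (payoff 3)
  P1 vs Y: payoffs [2, 0] → best response A (payoff 2)
  P2 vs A: payoffs [4, 4] → best response X/Y (payoff 4)
  P2 vs B: payoffs [1, 0] → best response X (payoff 1)
Mutual best responses: (A,X), (A,Y) → Nash equilibria.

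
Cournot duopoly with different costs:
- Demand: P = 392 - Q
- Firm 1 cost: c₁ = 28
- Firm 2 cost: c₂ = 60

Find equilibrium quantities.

q₁* = 132.0, q₂* = 100.0

Work:
Reaction: q₁ = (392 - 28 - q₂)/2
Reaction: q₂ = (392 - 60 - q₁)/2
Solve simultaneously:
q₁* = (392 - 2×28 + 60)/3 = 132.0
q₂* = (392 - 2×60 + 28)/3 = 100.0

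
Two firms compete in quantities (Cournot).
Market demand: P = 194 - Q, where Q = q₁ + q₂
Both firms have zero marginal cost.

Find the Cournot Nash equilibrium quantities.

q₁* = q₂* = 64.67; P* = 64.67

Work:
Profit: π_i = P·q_i = (a - q_i - q_j)·q_i
FOC: ∂π_i/∂q_i = a - 2q_i - q_j = 0
Reaction function: q_i = (194 - q_j)/2
Symmetry: q* = 194/3 = 64.67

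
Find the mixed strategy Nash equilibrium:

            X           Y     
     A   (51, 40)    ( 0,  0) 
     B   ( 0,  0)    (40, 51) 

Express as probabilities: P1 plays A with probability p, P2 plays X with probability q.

p = 0.5604, q = 0.4396

Work:
Find probabilities that make opponent indifferent:
P2 chooses q to make P1 indifferent between A and B
P1 chooses p to make P2 indifferent between X and Y
Mixed NE: P1 plays (A: 0.5604, B: 0.4396), P2 plays (X: 0.4396, Y: 0.5604)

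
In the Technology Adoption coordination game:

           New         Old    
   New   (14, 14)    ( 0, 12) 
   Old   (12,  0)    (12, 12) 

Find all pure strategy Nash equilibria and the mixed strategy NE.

Pure NE: (New, New) and (Old, Old); Mixed NE: p = 0.8571, q = 0.8571

Work:
Check pure NE:
(New, New): (14, 14) - no unilateral deviation beneficial
(Old, Old): (12, 12) - no unilateral deviation beneficial
Mixed NE: P1 plays New with p = 0.8571, P2 plays New with q = 0.8571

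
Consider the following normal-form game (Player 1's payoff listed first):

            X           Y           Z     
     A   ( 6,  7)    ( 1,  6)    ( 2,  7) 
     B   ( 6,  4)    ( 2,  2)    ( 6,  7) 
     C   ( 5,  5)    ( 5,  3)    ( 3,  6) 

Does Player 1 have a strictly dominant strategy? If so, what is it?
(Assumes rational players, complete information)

No strictly dominant strategy exists for Player 1

Work:
A strategy strictly dominates another if it gives a strictly higher payoff against every opponent action. Compare each pair of P1's strategies column-by-column:
  A vs B: [6 vs 6, 1 vs 2, 2 vs 6] → A does not strictly dominate B (column X: 6 ≤ 6)
  A vs C: [6 vs 5, 1 vs 5, 2 vs 3] → A does not strictly dominate C (column Y: 1 ≤ 5)
  B vs A: [6 vs 6, 2 vs 1, 6 vs 2] → B does not strictly dominate A (column X: 6 ≤ 6)
  B vs C: [6 vs 5, 2 vs 5, 6 vs 3] → B does not strictly dominate C (column Y: 2 ≤ 5)
  C vs A: [5 vs 6, 5 vs 1, 3 vs 2] → C does not strictly dominate A (column X: 5 ≤ 6)
  C vs B: [5 vs 6, 5 vs 2, 3 vs 6] → C does not strictly dominate B (column X: 5 ≤ 6)
No single strategy strictly dominates all others → no strictly dominant strategy.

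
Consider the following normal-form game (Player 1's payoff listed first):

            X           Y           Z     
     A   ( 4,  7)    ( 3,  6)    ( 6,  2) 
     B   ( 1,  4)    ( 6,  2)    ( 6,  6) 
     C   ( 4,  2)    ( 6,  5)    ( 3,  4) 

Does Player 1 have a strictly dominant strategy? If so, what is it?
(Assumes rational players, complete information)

No strictly dominant strategy exists for Player 1

Work:
A strategy strictly dominates another if it gives a strictly higher payoff against every opponent action. Compare each pair of P1's strategies column-by-column:
  A vs B: [4 vs 1, 3 vs 6, 6 vs 6] → A does not strictly dominate B (column Y: 3 ≤ 6)
  A vs C: [4 vs 4, 3 vs 6, 6 vs 3] → A does not strictly dominate C (column X: 4 ≤ 4)
  B vs A: [1 vs 4, 6 vs 3, 6 vs 6] → B does not strictly dominate A (column X: 1 ≤ 4)
  B vs C: [1 vs 4, 6 vs 6, 6 vs 3] → B does not strictly dominate C (column X: 1 ≤ 4)
  C vs A: [4 vs 4, 6 vs 3, 3 vs 6] → C does not strictly dominate A (column X: 4 ≤ 4)
  C vs B: [4 vs 1, 6 vs 6, 3 vs 6] → C does not strictly dominate B (column Y: 6 ≤ 6)
No single strategy strictly dominates all others → no strictly dominant strategy.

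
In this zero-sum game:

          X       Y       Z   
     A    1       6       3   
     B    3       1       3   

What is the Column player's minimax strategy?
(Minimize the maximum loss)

Column should play X or Z (all achieve the minimum), value = 3

Work:
Column player minimizes Row's maximum payoff:
Column X: max payoff to Row = 3
Column Y: max payoff to Row = 6
Column Z: max payoff to Row = 3
Minimum is 3, achieved by columns X, Z (tied).
Each of X or Z is a minimax strategy.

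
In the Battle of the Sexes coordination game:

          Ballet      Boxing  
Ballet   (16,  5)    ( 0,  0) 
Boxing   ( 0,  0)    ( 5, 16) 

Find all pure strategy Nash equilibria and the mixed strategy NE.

Pure NE: (Ballet, Ballet) and (Boxing, Boxing); Mixed NE: p = 0.7619, q = 0.2381

Work:
Check pure NE:
(Ballet, Ballet): (16, 5) - no unilateral deviation beneficial
(Boxing, Boxing): (5, 16) - no unilateral deviation beneficial
Mixed NE: P1 plays Ballet with p = 0.7619, P2 plays Ballet with q = 0.2381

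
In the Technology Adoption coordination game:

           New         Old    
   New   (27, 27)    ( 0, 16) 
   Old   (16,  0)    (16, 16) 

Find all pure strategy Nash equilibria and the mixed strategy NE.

Pure NE: (New, New) and (Old, Old); Mixed NE: p = 0.5926, q = 0.5926

Work:
Check pure NE:
(New, New): (27, 27) - no unilateral deviation beneficial
(Old, Old): (16, 16) - no unilateral deviation beneficial
Mixed NE: P1 plays New with p = 0.5926, P2 plays New with q = 0.5926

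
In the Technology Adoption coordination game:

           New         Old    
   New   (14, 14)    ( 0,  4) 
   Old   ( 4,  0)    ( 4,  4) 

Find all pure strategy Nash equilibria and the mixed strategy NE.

Pure NE: (New, New) and (Old, Old); Mixed NE: p = 0.2857, q = 0.2857

Work:
Check pure NE:
(New, New): (14, 14) - no unilateral deviation beneficial
(Old, Old): (4, 4) - no unilateral deviation beneficial
Mixed NE: P1 plays New with p = 0.2857, P2 plays New with q = 0.2857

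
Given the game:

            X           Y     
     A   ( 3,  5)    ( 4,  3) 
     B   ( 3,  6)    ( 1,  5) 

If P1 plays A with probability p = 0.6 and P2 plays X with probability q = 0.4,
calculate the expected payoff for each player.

E[P1] = 2.88, E[P2] = 4.44

Work:
E[P1] = p·q·π₁(A,X) + p·(1-q)·π₁(A,Y) + (1-p)·q·π₁(B,X) + (1-p)·(1-q)·π₁(B,Y)
= 0.6·0.4·3 + 0.6·0.6·4 + 0.4·0.4·3 + 0.4·0.6·1
= 2.88

E[P2] = 4.44 (similar calculation)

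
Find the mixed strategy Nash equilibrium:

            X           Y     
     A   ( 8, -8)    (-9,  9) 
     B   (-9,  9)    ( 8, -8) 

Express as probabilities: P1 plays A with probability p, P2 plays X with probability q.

p = 0.5, q = 0.5

Work:
Find probabilities that make opponent indifferent:
P2 chooses q to make P1 indifferent between A and B
P1 chooses p to make P2 indifferent between X and Y
Mixed NE: P1 plays (A: 0.5, B: 0.5), P2 plays (X: 0.5, Y: 0.5)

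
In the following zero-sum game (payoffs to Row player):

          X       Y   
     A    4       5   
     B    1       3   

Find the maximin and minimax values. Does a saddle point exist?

Maximin = 4, Minimax = 4, Saddle: True

Work:
Row minimums: [4, 1] → maximin = 4
Column maximums: [4, 5] → minimax = 4
Saddle point exists! Game value = 4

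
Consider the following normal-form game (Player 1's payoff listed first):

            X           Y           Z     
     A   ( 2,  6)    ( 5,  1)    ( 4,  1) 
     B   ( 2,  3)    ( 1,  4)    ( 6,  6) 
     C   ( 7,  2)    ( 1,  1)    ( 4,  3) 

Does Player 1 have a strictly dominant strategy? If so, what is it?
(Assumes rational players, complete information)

No strictly dominant strategy exists for Player 1

Work:
A strategy strictly dominates another if it gives a strictly higher payoff against every opponent action. Compare each pair of P1's strategies column-by-column:
  A vs B: [2 vs 2, 5 vs 1, 4 vs 6] → A does not strictly dominate B (column X: 2 ≤ 2)
  A vs C: [2 vs 7, 5 vs 1, 4 vs 4] → A does not strictly dominate C (column X: 2 ≤ 7)
  B vs A: [2 vs 2, 1 vs 5, 6 vs 4] → B does not strictly dominate A (column X: 2 ≤ 2)
  B vs C: [2 vs 7, 1 vs 1, 6 vs 4] → B does not strictly dominate C (column X: 2 ≤ 7)
  C vs A: [7 vs 2, 1 vs 5, 4 vs 4] → C does not strictly dominate A (column Y: 1 ≤ 5)
  C vs B: [7 vs 2, 1 vs 1, 4 vs 6] → C does not strictly dominate B (column Y: 1 ≤ 1)
No single strategy strictly dominates all others → no strictly dominant strategy.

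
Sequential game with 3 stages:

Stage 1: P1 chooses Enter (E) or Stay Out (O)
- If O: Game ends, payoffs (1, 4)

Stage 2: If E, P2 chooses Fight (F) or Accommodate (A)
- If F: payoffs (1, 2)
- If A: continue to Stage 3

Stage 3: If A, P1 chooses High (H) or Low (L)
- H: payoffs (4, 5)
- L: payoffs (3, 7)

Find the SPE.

SPE: (E, A, H); Outcome (4, 5)

Work:
Stage 3: P1 chooses H (4 vs 3)
Stage 2: P2: F->2, A->5 (anticipating H). Choose A
Stage 1: P1: O->1, E->4 (anticipating A, H). Choose E
SPE path: E -> A -> H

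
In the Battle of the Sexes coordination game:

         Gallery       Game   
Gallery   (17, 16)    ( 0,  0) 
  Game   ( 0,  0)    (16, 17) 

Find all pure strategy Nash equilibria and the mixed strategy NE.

Pure NE: (Gallery, Gallery) and (Game, Game); Mixed NE: p = 0.5152, q = 0.4848

Work:
Check pure NE:
(Gallery, Gallery): (17, 16) - no unilateral deviation beneficial
(Game, Game): (16, 17) - no unilateral deviation beneficial
Mixed NE: P1 plays Gallery with p = 0.5152, P2 plays Gallery with q = 0.4848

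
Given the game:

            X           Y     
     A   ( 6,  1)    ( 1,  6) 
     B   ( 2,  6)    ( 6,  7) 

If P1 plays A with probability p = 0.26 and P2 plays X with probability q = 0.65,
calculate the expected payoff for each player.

E[P1] = 3.621, E[P2] = 5.414

Work:
E[P1] = p·q·π₁(A,X) + p·(1-q)·π₁(A,Y) + (1-p)·q·π₁(B,X) + (1-p)·(1-q)·π₁(B,Y)
= 0.26·0.65·6 + 0.26·0.35·1 + 0.74·0.65·2 + 0.74·0.35·6
= 3.621

E[P2] = 5.414 (similar calculation)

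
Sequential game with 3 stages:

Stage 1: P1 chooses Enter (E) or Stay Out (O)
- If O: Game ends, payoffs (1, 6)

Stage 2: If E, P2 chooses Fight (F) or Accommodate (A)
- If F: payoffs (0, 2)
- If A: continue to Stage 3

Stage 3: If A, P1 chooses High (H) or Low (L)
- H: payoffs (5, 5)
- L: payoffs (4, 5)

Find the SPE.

SPE: (E, A, H); Outcome (5, 5)

Work:
Stage 3: P1 chooses H (5 vs 4)
Stage 2: P2: F->2, A->5 (anticipating H). Choose A
Stage 1: P1: O->1, E->5 (anticipating A, H). Choose E
SPE path: E -> A -> H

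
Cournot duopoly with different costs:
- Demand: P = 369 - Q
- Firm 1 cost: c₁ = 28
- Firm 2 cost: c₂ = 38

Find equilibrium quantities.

q₁* = 117.0, q₂* = 107.0

Work:
Reaction: q₁ = (369 - 28 - q₂)/2
Reaction: q₂ = (369 - 38 - q₁)/2
Solve simultaneously:
q₁* = (369 - 2×28 + 38)/3 = 117.0
q₂* = (369 - 2×38 + 28)/3 = 107.0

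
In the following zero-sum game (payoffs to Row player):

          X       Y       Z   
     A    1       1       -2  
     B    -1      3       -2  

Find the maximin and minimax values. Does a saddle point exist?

Maximin = -2, Minimax = -2, Saddle: True

Work:
Row minimums: [-2, -2] → maximin = -2
Column maximums: [1, 3, -2] → minimax = -2
Saddle point exists! Game value = -2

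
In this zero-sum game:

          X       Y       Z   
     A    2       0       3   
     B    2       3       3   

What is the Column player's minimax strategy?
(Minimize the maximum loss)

Column should play X, value = 2

Work:
Column player minimizes Row's maximum payoff:
Column X: max payoff to Row = 2
Column Y: max payoff to Row = 3
Column Z: max payoff to Row = 3
Minimum is 2, achieved by column X.
Minimax strategy: X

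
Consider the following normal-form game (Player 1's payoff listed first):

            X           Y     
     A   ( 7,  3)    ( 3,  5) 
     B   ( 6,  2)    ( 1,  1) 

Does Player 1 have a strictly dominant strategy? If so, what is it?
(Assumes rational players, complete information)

Yes, Player 1's strictly dominant strategy is A

Work:
A strategy strictly dominates another if it gives a strictly higher payoff against every opponent action. Compare each pair of P1's strategies column-by-column:
  A vs B: [7 vs 6, 3 vs 1] → A strictly dominates B
  B vs A: [6 vs 7, 1 vs 3] → B does not strictly dominate A (column X: 6 ≤ 7)
A strictly dominates every other strategy → strictly dominant.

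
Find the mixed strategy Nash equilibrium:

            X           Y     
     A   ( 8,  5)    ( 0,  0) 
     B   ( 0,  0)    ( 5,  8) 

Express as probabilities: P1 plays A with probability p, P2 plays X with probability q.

p = 0.6154, q = 0.3846

Work:
Find probabilities that make opponent indifferent:
P2 chooses q to make P1 indifferent between A and B
P1 chooses p to make P2 indifferent between X and Y
Mixed NE: P1 plays (A: 0.6154, B: 0.3846), P2 plays (X: 0.3846, Y: 0.6154)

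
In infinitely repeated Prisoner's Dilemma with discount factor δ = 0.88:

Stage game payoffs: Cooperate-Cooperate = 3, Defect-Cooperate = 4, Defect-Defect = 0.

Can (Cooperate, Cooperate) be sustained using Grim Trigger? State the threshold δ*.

δ* = 0.25; since δ = 0.88 ≥ 0.25, cooperation can be sustained

Work:
For Grim Trigger:
Cooperate forever: 3/(1-δ)
Defect then punished: 4 + 0·δ/(1-δ)
Need: 3/(1-δ) ≥ 4 + 0·δ/(1-δ)
Solving: δ ≥ (T-R)/(T-P) = (4-3)/(4-0) = 0.25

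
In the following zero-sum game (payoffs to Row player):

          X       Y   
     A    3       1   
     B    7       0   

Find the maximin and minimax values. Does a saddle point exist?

Maximin = 1, Minimax = 1, Saddle: True

Work:
Row minimums: [1, 0] → maximin = 1
Column maximums: [7, 1] → minimax = 1
Saddle point exists! Game value = 1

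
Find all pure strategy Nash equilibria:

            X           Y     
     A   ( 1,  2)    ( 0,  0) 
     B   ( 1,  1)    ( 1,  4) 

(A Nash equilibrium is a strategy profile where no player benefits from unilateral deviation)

Nash equilibrium: (A, X), (B, Y)

Work:
Best responses:
  P1 vs X: payoffs [1, 1] → best response A/B (payoff 1)
  P1 vs Y: payoffs [0, 1] → best response B (payoff 1)
  P2 vs A: payoffs [2, 0] → best response X (payoff 2)
  P2 vs B: payoffs [1, 4] → best response Y (payoff 4)
Mutual best responses: (A,X), (B,Y) → Nash equilibria.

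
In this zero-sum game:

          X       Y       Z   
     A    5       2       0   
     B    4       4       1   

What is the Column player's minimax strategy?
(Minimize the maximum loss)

Column should play Z, value = 1

Work:
Column player minimizes Row's maximum payoff:
Column X: max payoff to Row = 5
Column Y: max payoff to Row = 4
Column Z: max payoff to Row = 1
Minimum is 1, achieved by column Z.
Minimax strategy: Z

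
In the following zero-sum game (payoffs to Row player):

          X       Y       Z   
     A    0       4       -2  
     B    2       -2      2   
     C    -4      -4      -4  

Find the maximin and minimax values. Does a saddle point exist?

Maximin = -2, Minimax = 2, Saddle: False

Work:
Row minimums: [-2, -2, -4] → maximin = -2
Column maximums: [2, 4, 2] → minimax = 2
No saddle point (maximin ≠ minimax). Mixed strategy needed.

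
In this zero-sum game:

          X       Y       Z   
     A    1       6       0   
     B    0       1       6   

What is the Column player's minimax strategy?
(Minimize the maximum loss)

Column should play X, value = 1

Work:
Column player minimizes Row's maximum payoff:
Column X: max payoff to Row = 1
Column Y: max payoff to Row = 6
Column Z: max payoff to Row = 6
Minimum is 1, achieved by column X.
Minimax strategy: X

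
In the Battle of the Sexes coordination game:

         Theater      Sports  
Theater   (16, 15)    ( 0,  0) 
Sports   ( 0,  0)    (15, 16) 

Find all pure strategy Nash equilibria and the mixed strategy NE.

Pure NE: (Theater, Theater) and (Sports, Sports); Mixed NE: p = 0.5161, q = 0.4839

Work:
Check pure NE:
(Theater, Theater): (16, 15) - no unilateral deviation beneficial
(Sports, Sports): (15, 16) - no unilateral deviation beneficial
Mixed NE: P1 plays Theater with p = 0.5161, P2 plays Theater with q = 0.4839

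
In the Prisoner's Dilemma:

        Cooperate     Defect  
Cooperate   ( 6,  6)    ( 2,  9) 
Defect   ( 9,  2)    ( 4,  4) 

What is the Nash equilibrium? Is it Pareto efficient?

(Defect, Defect) is NE; not Pareto efficient

Work:
Defect dominates Cooperate for both players:
If P2 cooperates: Defect (9) > Cooperate (6)
If P2 defects: Defect (4) > Cooperate (2)
NE: (Defect, Defect) with payoff (4, 4)
But (Cooperate, Cooperate) = (6, 6) Pareto dominates (4, 4)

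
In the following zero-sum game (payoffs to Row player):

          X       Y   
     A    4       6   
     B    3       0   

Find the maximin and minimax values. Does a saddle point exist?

Maximin = 4, Minimax = 4, Saddle: True

Work:
Row minimums: [4, 0] → maximin = 4
Column maximums: [4, 6] → minimax = 4
Saddle point exists! Game value = 4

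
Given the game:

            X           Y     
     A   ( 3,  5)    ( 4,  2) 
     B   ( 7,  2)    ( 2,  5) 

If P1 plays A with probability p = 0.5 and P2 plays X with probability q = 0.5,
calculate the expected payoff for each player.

E[P1] = 4.0, E[P2] = 3.5

Work:
E[P1] = p·q·π₁(A,X) + p·(1-q)·π₁(A,Y) + (1-p)·q·π₁(B,X) + (1-p)·(1-q)·π₁(B,Y)
= 0.5·0.5·3 + 0.5·0.5·4 + 0.5·0.5·7 + 0.5·0.5·2
= 4.0

E[P2] = 3.5 (similar calculation)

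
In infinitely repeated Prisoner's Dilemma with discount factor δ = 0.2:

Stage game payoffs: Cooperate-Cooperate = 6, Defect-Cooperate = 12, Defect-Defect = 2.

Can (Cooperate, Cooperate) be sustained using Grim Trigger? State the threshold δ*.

δ* = 0.6; since δ = 0.2 < 0.6, cooperation cannot be sustained

Work:
For Grim Trigger:
Cooperate forever: 6/(1-δ)
Defect then punished: 12 + 2·δ/(1-δ)
Need: 6/(1-δ) ≥ 12 + 2·δ/(1-δ)
Solving: δ ≥ (T-R)/(T-P) = (12-6)/(12-2) = 0.6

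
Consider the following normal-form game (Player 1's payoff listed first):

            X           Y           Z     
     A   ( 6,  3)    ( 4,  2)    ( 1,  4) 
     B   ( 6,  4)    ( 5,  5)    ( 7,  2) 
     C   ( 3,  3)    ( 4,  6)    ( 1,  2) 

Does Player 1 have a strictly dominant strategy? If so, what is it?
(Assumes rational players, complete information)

No strictly dominant strategy exists for Player 1

Work:
A strategy strictly dominates another if it gives a strictly higher payoff against every opponent action. Compare each pair of P1's strategies column-by-column:
  A vs B: [6 vs 6, 4 vs 5, 1 vs 7] → A does not strictly dominate B (column X: 6 ≤ 6)
  A vs C: [6 vs 3, 4 vs 4, 1 vs 1] → A does not strictly dominate C (column Y: 4 ≤ 4)
  B vs A: [6 vs 6, 5 vs 4, 7 vs 1] → B does not strictly dominate A (column X: 6 ≤ 6)
  B vs C: [6 vs 3, 5 vs 4, 7 vs 1] → B strictly dominates C
  C vs A: [3 vs 6, 4 vs 4, 1 vs 1] → C does not strictly dominate A (column X: 3 ≤ 6)
  C vs B: [3 vs 6, 4 vs 5, 1 vs 7] → C does not strictly dominate B (column X: 3 ≤ 6)
No single strategy strictly dominates all others → no strictly dominant strategy.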